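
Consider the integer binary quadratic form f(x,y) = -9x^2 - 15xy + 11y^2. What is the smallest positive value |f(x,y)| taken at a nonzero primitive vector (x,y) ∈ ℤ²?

descent: ρ → (11,15,-9)  [lands on river]
river: ρ → (-9,21,5)
river: ρ → (5,19,-13)
river: ρ → (-13,7,11)
closes: descent 1, river 4
min |a| on river = 5

5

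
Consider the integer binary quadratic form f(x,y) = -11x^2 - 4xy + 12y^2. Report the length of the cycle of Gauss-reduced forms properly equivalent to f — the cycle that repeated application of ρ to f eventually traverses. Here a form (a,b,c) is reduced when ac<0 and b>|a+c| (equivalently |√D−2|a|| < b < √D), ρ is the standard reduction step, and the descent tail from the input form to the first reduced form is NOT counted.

D = 544, ⌊√D⌋ = 23
descent: ρ → (12,4,-11)  [lands on river]
river: ρ → (-11,18,5)
river: ρ → (5,22,-3)
river: ρ → (-3,20,12)
ρ-cycle length = 4 (tail of 1 descent step not counted)

4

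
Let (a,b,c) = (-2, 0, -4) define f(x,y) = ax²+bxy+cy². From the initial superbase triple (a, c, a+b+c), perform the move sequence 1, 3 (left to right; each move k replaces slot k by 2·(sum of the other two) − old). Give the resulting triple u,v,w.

start (-2,-4,-6) = (f(1,0),f(0,1),f(1,1))
replace slot 1: 2·((-4)+(-6)) − (-2) = -18 → (-18,-4,-6)
replace slot 3: 2·((-18)+(-4)) − (-6) = -38 → (-18,-4,-38)

-18,-4,-38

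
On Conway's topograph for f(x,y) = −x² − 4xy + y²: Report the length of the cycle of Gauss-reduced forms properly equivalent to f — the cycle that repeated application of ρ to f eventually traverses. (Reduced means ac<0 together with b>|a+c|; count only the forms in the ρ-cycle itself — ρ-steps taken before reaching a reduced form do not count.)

D = 20, ⌊√D⌋ = 4
descent: ρ → (1,4,-1)  [lands on river]
river: ρ → (-1,4,1)
ρ-cycle length = 2 (tail of 1 descent step not counted)

2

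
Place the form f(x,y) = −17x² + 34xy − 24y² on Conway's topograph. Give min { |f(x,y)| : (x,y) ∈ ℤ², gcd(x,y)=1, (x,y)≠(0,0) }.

translate: b→0 (≡-34 mod 34), so (17,-34,24)→(17,0,7)
flip: (17,0,7)→(7,0,17)
reduced (well bottom): (7,0,17) with a≤c, −a<b≤a
well minimum |f| = |-7| = 7 (negative-definite)

7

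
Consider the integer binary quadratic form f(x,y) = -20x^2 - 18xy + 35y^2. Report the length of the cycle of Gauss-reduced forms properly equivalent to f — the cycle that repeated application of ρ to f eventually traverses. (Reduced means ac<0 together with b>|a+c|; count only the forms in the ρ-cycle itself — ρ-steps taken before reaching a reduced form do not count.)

D = 3124, ⌊√D⌋ = 55
descent: ρ → (35,18,-20)  [lands on river]
river: ρ → (-20,22,33)
river: ρ → (33,44,-9)
river: ρ → (-9,46,28)
river: ρ → (28,10,-27)
river: ρ → (-27,44,11)
river: ρ → (11,44,-27)
river: ρ → (-27,10,28)
river: ρ → (28,46,-9)
river: ρ → (-9,44,33)
river: ρ → (33,22,-20)
river: ρ → (-20,18,35)
river: ρ → (35,52,-3)
river: ρ → (-3,50,52)
river: ρ → (52,54,-1)
river: ρ → (-1,54,52)
river: ρ → (52,50,-3)
river: ρ → (-3,52,35)
ρ-cycle length = 18 (tail of 1 descent step not counted)

18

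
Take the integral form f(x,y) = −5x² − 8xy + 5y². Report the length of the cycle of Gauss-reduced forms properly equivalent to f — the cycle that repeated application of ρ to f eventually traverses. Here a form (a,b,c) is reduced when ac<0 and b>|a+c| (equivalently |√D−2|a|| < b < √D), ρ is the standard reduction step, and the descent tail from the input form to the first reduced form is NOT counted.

D = 164, ⌊√D⌋ = 12
descent: ρ → (5,8,-5)  [lands on river]
river: ρ → (-5,12,1)
river: ρ → (1,12,-5)
river: ρ → (-5,8,5)
river: ρ → (5,12,-1)
river: ρ → (-1,12,5)
ρ-cycle length = 6 (tail of 1 descent step not counted)

6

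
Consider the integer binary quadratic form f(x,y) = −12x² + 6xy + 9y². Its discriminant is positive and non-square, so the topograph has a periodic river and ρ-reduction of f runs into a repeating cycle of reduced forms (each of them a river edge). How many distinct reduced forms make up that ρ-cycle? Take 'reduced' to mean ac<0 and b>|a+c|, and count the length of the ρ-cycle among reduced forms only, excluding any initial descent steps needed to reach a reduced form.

D = 468, ⌊√D⌋ = 21
river: ρ → (9,12,-9)
river: ρ → (-9,6,12)
river: ρ → (12,18,-3)
river: ρ → (-3,18,12)
river: ρ → (12,6,-9)
river: ρ → (-9,12,9)
river: ρ → (9,6,-12)
river: ρ → (-12,18,3)
river: ρ → (3,18,-12)
river: ρ → (-12,6,9)
ρ-cycle length = 10 (tail of 0 descent steps not counted)

10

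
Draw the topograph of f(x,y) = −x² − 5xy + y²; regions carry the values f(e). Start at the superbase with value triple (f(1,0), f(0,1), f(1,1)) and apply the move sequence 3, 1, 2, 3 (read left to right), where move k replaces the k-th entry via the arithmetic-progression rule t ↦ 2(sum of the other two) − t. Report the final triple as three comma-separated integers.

start (-1,1,-5) = (f(1,0),f(0,1),f(1,1))
replace slot 3: 2·((-1)+1) − (-5) = 5 → (-1,1,5)
replace slot 1: 2·(1+5) − (-1) = 13 → (13,1,5)
replace slot 2: 2·(13+5) − 1 = 35 → (13,35,5)
replace slot 3: 2·(13+35) − 5 = 91 → (13,35,91)

13,35,91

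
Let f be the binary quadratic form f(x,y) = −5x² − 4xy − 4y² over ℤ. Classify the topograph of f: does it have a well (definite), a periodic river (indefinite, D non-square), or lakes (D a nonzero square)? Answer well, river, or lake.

D = b²−4ac = (-4)² − 4·(-5)·(-4) = -64
D < 0 ⇒ definite ⇒ every region one sign ⇒ single well

well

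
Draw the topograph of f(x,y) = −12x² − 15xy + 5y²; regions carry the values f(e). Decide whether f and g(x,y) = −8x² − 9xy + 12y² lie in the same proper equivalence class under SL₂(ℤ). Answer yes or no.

D₁ = 465, D₂ = 465
river cycle of f (length 10): (5, 15, -12), (-12, 9, 8), (8, 7, -13), (-13, 19, 2), (2, 21, -3), (-3, 21, 2), (2, 19, -13), (-13, 7, 8), (8, 9, -12), (-12, 15, 5)
river cycle of g (length 10): (12, 9, -8), (-8, 7, 13), (13, 19, -2), (-2, 21, 3), (3, 21, -2), (-2, 19, 13), (13, 7, -8), (-8, 9, 12), (12, 15, -5), (-5, 15, 12)
cycles differ ⇒ inequivalent

no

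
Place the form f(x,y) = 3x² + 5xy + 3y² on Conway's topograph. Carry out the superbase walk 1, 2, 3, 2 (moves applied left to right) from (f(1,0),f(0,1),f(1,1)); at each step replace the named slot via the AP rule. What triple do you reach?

start (3,3,11) = (f(1,0),f(0,1),f(1,1))
replace slot 1: 2·(3+11) − 3 = 25 → (25,3,11)
replace slot 2: 2·(25+11) − 3 = 69 → (25,69,11)
replace slot 3: 2·(25+69) − 11 = 177 → (25,69,177)
replace slot 2: 2·(25+177) − 69 = 335 → (25,335,177)

25,335,177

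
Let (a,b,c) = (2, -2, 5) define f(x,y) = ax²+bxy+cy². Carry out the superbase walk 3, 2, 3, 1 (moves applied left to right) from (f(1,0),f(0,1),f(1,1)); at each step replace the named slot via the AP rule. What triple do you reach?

start (2,5,5) = (f(1,0),f(0,1),f(1,1))
replace slot 3: 2·(2+5) − 5 = 9 → (2,5,9)
replace slot 2: 2·(2+9) − 5 = 17 → (2,17,9)
replace slot 3: 2·(2+17) − 9 = 29 → (2,17,29)
replace slot 1: 2·(17+29) − 2 = 90 → (90,17,29)

90,17,29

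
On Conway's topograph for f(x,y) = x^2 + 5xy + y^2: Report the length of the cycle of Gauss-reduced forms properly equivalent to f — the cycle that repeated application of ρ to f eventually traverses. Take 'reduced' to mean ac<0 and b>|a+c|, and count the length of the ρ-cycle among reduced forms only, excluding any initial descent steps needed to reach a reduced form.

D = 21, ⌊√D⌋ = 4
descent: ρ → (1,3,-3)  [lands on river]
river: ρ → (-3,3,1)
ρ-cycle length = 2 (tail of 1 descent step not counted)

2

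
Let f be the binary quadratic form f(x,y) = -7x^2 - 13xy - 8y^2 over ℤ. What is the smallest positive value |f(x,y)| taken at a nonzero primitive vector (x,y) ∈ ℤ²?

translate: b→-1 (≡13 mod 14), so (7,13,8)→(7,-1,2)
flip: (7,-1,2)→(2,1,7)
reduced (well bottom): (2,1,7) with a≤c, −a<b≤a
well minimum |f| = |-2| = 2 (negative-definite)

2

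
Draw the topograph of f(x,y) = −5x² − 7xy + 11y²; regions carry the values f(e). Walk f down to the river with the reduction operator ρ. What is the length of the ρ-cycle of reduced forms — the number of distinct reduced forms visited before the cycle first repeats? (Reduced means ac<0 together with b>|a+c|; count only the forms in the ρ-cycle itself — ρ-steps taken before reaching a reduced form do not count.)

D = 269, ⌊√D⌋ = 16
descent: ρ → (11,7,-5)  [lands on river]
river: ρ → (-5,13,5)
river: ρ → (5,7,-11)
river: ρ → (-11,15,1)
river: ρ → (1,15,-11)
river: ρ → (-11,7,5)
river: ρ → (5,13,-5)
river: ρ → (-5,7,11)
river: ρ → (11,15,-1)
river: ρ → (-1,15,11)
ρ-cycle length = 10 (tail of 1 descent step not counted)

10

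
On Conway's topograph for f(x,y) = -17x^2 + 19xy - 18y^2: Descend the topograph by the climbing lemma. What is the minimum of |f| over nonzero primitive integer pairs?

translate: b→15 (≡-19 mod 34), so (17,-19,18)→(17,15,16)
flip: (17,15,16)→(16,-15,17)
reduced (well bottom): (16,-15,17) with a≤c, −a<b≤a
well minimum |f| = |-16| = 16 (negative-definite)

16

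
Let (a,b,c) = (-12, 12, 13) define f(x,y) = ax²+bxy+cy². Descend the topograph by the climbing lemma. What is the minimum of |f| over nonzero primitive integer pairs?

river: ρ → (13,14,-11)
river: ρ → (-11,8,16)
river: ρ → (16,24,-3)
river: ρ → (-3,24,16)
river: ρ → (16,8,-11)
river: ρ → (-11,14,13)
river: ρ → (13,12,-12)
river: ρ → (-12,12,13)
closes: descent 0, river 8
min |a| on river = 3

3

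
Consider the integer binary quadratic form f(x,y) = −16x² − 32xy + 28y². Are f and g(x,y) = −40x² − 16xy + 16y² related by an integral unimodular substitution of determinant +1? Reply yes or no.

D₁ = 2816, D₂ = 2816
river cycle of f (length 8): (28, 32, -16), (-16, 32, 28), (28, 24, -20), (-20, 16, 32), (32, 48, -4), (-4, 48, 32), (32, 16, -20), (-20, 24, 28)
river cycle of g (length 2): (16, 48, -8), (-8, 48, 16)
cycles differ ⇒ inequivalent

no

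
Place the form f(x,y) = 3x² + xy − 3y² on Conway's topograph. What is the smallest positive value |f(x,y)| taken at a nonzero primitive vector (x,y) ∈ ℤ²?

river: ρ → (-3,5,1)
river: ρ → (1,5,-3)
river: ρ → (-3,1,3)
river: ρ → (3,5,-1)
river: ρ → (-1,5,3)
river: ρ → (3,1,-3)
closes: descent 0, river 6
min |a| on river = 1

1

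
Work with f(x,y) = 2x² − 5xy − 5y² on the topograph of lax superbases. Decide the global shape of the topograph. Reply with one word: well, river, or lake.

D = b²−4ac = (-5)² − 4·2·(-5) = 65
D > 0 non-square ⇒ indefinite ⇒ periodic river

river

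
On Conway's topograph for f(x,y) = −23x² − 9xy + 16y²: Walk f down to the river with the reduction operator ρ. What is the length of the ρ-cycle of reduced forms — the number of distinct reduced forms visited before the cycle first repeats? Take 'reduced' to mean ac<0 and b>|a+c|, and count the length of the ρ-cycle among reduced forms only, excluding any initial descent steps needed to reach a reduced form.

D = 1553, ⌊√D⌋ = 39
descent: ρ → (16,9,-23)  [lands on river]
river: ρ → (-23,37,2)
river: ρ → (2,39,-4)
river: ρ → (-4,33,29)
river: ρ → (29,25,-8)
river: ρ → (-8,39,1)
river: ρ → (1,39,-8)
river: ρ → (-8,25,29)
river: ρ → (29,33,-4)
river: ρ → (-4,39,2)
river: ρ → (2,37,-23)
river: ρ → (-23,9,16)
river: ρ → (16,23,-16)
river: ρ → (-16,9,23)
river: ρ → (23,37,-2)
river: ρ → (-2,39,4)
river: ρ → (4,33,-29)
river: ρ → (-29,25,8)
river: ρ → (8,39,-1)
river: ρ → (-1,39,8)
river: ρ → (8,25,-29)
river: ρ → (-29,33,4)
river: ρ → (4,39,-2)
river: ρ → (-2,37,23)
river: ρ → (23,9,-16)
river: ρ → (-16,23,16)
ρ-cycle length = 26 (tail of 1 descent step not counted)

26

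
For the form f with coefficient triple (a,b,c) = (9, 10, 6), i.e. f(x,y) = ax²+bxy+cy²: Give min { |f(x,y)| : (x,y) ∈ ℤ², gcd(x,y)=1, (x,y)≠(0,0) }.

translate: b→-8 (≡10 mod 18), so (9,10,6)→(9,-8,5)
flip: (9,-8,5)→(5,8,9)
translate: b→-2 (≡8 mod 10), so (5,8,9)→(5,-2,6)
reduced (well bottom): (5,-2,6) with a≤c, −a<b≤a
well minimum = a = 5

5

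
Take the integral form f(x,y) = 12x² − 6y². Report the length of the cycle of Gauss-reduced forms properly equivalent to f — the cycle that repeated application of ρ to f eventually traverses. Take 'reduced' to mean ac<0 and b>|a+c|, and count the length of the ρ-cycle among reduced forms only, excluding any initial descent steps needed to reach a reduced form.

D = 288, ⌊√D⌋ = 16
descent: ρ → (-6,12,6)  [lands on river]
river: ρ → (6,12,-6)
ρ-cycle length = 2 (tail of 1 descent step not counted)

2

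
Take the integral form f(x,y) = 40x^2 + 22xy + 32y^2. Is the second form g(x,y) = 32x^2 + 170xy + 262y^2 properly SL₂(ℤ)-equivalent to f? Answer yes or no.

D₁ = -4636, D₂ = -4636
f: flip: (40,22,32)→(32,-22,40)
f: reduced (well bottom): (32,-22,40) with a≤c, −a<b≤a
g: translate: b→-22 (≡170 mod 64), so (32,170,262)→(32,-22,40)
g: reduced (well bottom): (32,-22,40) with a≤c, −a<b≤a
reduced forms (32, -22, 40) vs (32, -22, 40) ⇒ equivalent

yes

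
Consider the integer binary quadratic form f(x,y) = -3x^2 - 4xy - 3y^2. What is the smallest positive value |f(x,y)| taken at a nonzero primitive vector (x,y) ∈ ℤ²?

translate: b→-2 (≡4 mod 6), so (3,4,3)→(3,-2,2)
flip: (3,-2,2)→(2,2,3)
reduced (well bottom): (2,2,3) with a≤c, −a<b≤a
well minimum |f| = |-2| = 2 (negative-definite)

2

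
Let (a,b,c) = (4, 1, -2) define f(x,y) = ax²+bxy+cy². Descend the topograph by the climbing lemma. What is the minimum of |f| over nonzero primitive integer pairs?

descent: ρ → (-2,3,3)  [lands on river]
river: ρ → (3,3,-2)
river: ρ → (-2,5,1)
river: ρ → (1,5,-2)
closes: descent 1, river 4
min |a| on river = 1

1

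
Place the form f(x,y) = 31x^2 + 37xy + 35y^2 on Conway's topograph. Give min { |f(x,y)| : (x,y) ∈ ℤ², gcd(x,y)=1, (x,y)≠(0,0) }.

translate: b→-25 (≡37 mod 62), so (31,37,35)→(31,-25,29)
flip: (31,-25,29)→(29,25,31)
reduced (well bottom): (29,25,31) with a≤c, −a<b≤a
well minimum = a = 29

29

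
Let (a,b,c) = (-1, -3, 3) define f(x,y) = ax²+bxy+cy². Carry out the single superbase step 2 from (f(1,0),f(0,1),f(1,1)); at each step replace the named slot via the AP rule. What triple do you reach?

start (-1,3,-1) = (f(1,0),f(0,1),f(1,1))
replace slot 2: 2·((-1)+(-1)) − 3 = -7 → (-1,-7,-1)

-1,-7,-1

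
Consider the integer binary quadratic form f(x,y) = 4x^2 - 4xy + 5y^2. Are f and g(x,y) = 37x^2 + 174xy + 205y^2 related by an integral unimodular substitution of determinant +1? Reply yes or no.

D₁ = -64, D₂ = -64
f: translate: b→4 (≡-4 mod 8), so (4,-4,5)→(4,4,5)
f: reduced (well bottom): (4,4,5) with a≤c, −a<b≤a
g: translate: b→26 (≡174 mod 74), so (37,174,205)→(37,26,5)
g: flip: (37,26,5)→(5,-26,37)
g: translate: b→4 (≡-26 mod 10), so (5,-26,37)→(5,4,4)
g: flip: (5,4,4)→(4,-4,5)
g: translate: b→4 (≡-4 mod 8), so (4,-4,5)→(4,4,5)
g: reduced (well bottom): (4,4,5) with a≤c, −a<b≤a
reduced forms (4, 4, 5) vs (4, 4, 5) ⇒ equivalent

yes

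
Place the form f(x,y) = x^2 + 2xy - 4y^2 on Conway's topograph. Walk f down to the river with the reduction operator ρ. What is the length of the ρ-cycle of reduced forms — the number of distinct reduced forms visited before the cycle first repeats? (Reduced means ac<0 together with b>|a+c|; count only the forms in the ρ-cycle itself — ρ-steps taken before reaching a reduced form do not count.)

D = 20, ⌊√D⌋ = 4
descent: ρ → (-4,-2,1)
descent: ρ → (1,4,-1)  [lands on river]
river: ρ → (-1,4,1)
ρ-cycle length = 2 (tail of 2 descent steps not counted)

2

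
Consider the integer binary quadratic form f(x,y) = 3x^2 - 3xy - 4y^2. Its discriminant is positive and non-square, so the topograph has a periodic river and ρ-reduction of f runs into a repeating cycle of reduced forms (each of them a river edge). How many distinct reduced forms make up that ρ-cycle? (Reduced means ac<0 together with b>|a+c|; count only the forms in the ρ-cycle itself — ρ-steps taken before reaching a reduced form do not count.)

D = 57, ⌊√D⌋ = 7
descent: ρ → (-4,3,3)  [lands on river]
river: ρ → (3,3,-4)
river: ρ → (-4,5,2)
river: ρ → (2,7,-1)
river: ρ → (-1,7,2)
river: ρ → (2,5,-4)
ρ-cycle length = 6 (tail of 1 descent step not counted)

6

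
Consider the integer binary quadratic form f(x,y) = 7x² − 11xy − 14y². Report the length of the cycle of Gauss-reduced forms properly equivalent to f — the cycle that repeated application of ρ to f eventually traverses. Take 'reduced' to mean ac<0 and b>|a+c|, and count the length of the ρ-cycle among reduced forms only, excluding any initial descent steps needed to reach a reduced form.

D = 513, ⌊√D⌋ = 22
descent: ρ → (-14,11,7)  [lands on river]
river: ρ → (7,17,-8)
river: ρ → (-8,15,9)
river: ρ → (9,21,-2)
river: ρ → (-2,19,19)
river: ρ → (19,19,-2)
river: ρ → (-2,21,9)
river: ρ → (9,15,-8)
river: ρ → (-8,17,7)
river: ρ → (7,11,-14)
river: ρ → (-14,17,4)
river: ρ → (4,15,-18)
river: ρ → (-18,21,1)
river: ρ → (1,21,-18)
river: ρ → (-18,15,4)
river: ρ → (4,17,-14)
ρ-cycle length = 16 (tail of 1 descent step not counted)

16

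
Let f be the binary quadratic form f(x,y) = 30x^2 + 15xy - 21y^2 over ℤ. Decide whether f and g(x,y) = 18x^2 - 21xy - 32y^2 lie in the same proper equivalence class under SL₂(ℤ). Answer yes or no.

D₁ = 2745, D₂ = 2745
river cycle of f (length 8): (-21, 27, 24), (24, 21, -24), (-24, 27, 21), (21, 15, -30), (-30, 45, 6), (6, 51, -6), (-6, 45, 30), (30, 15, -21)
river cycle of g (length 14): (-32, 21, 18), (18, 51, -2), (-2, 49, 43), (43, 37, -8), (-8, 43, 28), (28, 13, -23), (-23, 33, 18), (18, 39, -17), (-17, 29, 28), (28, 27, -18), … (4 more)
cycles differ ⇒ inequivalent

no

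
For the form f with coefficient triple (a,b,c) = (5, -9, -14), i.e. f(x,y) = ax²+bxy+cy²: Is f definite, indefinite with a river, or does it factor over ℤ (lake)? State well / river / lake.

D = b²−4ac = (-9)² − 4·5·(-14) = 361
D = 19² is a perfect square ⇒ form factors over ℤ ⇒ lakes

lake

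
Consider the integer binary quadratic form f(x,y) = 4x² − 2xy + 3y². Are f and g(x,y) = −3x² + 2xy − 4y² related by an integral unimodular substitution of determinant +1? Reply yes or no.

D₁ = -44, D₂ = -44
f: flip: (4,-2,3)→(3,2,4)
f: reduced (well bottom): (3,2,4) with a≤c, −a<b≤a
g is negative-definite; reduce −g:
−g: reduced (well bottom): (3,-2,4) with a≤c, −a<b≤a
flip sign back: reduced form of g is (-3,2,-4)
reduced forms (3, 2, 4) vs (-3, 2, -4) ⇒ inequivalent

no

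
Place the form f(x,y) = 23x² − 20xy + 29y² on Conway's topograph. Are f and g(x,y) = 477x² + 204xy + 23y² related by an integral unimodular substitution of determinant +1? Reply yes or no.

D₁ = -2268, D₂ = -2268
f: reduced (well bottom): (23,-20,29) with a≤c, −a<b≤a
g: flip: (477,204,23)→(23,-204,477)
g: translate: b→-20 (≡-204 mod 46), so (23,-204,477)→(23,-20,29)
g: reduced (well bottom): (23,-20,29) with a≤c, −a<b≤a
reduced forms (23, -20, 29) vs (23, -20, 29) ⇒ equivalent

yes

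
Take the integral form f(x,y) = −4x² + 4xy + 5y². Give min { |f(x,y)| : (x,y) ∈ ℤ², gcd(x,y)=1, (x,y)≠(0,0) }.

river: ρ → (5,6,-3)
river: ρ → (-3,6,5)
river: ρ → (5,4,-4)
river: ρ → (-4,4,5)
closes: descent 0, river 4
min |a| on river = 3

3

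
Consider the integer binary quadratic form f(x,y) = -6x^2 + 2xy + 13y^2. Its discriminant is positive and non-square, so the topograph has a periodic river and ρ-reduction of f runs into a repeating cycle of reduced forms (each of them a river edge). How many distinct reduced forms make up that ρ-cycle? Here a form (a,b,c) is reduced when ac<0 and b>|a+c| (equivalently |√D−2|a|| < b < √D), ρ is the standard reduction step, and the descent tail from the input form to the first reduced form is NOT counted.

D = 316, ⌊√D⌋ = 17
descent: ρ → (13,-2,-6)
descent: ρ → (-6,14,5)  [lands on river]
river: ρ → (5,16,-3)
river: ρ → (-3,14,10)
river: ρ → (10,6,-7)
river: ρ → (-7,8,9)
river: ρ → (9,10,-6)
ρ-cycle length = 6 (tail of 2 descent steps not counted)

6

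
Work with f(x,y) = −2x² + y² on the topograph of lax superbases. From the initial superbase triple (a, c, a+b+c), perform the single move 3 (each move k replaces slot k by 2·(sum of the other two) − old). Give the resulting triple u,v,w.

start (-2,1,-1) = (f(1,0),f(0,1),f(1,1))
replace slot 3: 2·((-2)+1) − (-1) = -1 → (-2,1,-1)

-2,1,-1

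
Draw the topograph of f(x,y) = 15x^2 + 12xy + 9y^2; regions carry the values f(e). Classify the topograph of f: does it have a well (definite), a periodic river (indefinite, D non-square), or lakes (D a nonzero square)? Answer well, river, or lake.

D = b²−4ac = 12² − 4·15·9 = -396
D < 0 ⇒ definite ⇒ every region one sign ⇒ single well

well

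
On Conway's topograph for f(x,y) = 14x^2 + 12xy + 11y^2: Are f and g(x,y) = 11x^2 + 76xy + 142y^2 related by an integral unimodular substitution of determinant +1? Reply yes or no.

D₁ = -472, D₂ = -472
f: flip: (14,12,11)→(11,-12,14)
f: translate: b→10 (≡-12 mod 22), so (11,-12,14)→(11,10,13)
f: reduced (well bottom): (11,10,13) with a≤c, −a<b≤a
g: translate: b→10 (≡76 mod 22), so (11,76,142)→(11,10,13)
g: reduced (well bottom): (11,10,13) with a≤c, −a<b≤a
reduced forms (11, 10, 13) vs (11, 10, 13) ⇒ equivalent

yes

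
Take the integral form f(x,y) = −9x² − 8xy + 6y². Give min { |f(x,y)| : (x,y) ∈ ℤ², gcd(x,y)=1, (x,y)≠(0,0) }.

descent: ρ → (6,8,-9)  [lands on river]
river: ρ → (-9,10,5)
river: ρ → (5,10,-9)
river: ρ → (-9,8,6)
river: ρ → (6,16,-1)
river: ρ → (-1,16,6)
closes: descent 1, river 6
min |a| on river = 1

1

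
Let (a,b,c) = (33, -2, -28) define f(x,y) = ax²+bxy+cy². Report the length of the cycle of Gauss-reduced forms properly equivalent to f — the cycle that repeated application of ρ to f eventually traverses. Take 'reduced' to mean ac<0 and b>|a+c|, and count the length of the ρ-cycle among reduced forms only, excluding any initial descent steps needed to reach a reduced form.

D = 3700, ⌊√D⌋ = 60
descent: ρ → (-28,58,3)  [lands on river]
river: ρ → (3,56,-47)
river: ρ → (-47,38,12)
river: ρ → (12,58,-7)
river: ρ → (-7,54,28)
river: ρ → (28,58,-3)
river: ρ → (-3,56,47)
river: ρ → (47,38,-12)
river: ρ → (-12,58,7)
river: ρ → (7,54,-28)
ρ-cycle length = 10 (tail of 1 descent step not counted)

10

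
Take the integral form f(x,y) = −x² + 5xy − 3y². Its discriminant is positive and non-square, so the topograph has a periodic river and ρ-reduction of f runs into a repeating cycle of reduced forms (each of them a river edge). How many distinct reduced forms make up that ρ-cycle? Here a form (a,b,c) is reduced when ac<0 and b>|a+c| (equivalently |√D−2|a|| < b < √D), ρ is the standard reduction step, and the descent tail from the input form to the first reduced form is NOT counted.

D = 13, ⌊√D⌋ = 3
descent: ρ → (-3,1,1)
descent: ρ → (1,3,-1)  [lands on river]
river: ρ → (-1,3,1)
ρ-cycle length = 2 (tail of 2 descent steps not counted)

2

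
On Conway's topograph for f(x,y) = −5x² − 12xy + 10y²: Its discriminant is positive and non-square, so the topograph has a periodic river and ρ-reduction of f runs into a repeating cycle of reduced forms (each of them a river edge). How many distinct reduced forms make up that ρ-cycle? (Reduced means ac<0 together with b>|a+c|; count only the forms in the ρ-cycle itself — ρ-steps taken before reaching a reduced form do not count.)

D = 344, ⌊√D⌋ = 18
descent: ρ → (10,12,-5)  [lands on river]
river: ρ → (-5,18,1)
river: ρ → (1,18,-5)
river: ρ → (-5,12,10)
river: ρ → (10,8,-7)
river: ρ → (-7,6,11)
river: ρ → (11,16,-2)
river: ρ → (-2,16,11)
river: ρ → (11,6,-7)
river: ρ → (-7,8,10)
ρ-cycle length = 10 (tail of 1 descent step not counted)

10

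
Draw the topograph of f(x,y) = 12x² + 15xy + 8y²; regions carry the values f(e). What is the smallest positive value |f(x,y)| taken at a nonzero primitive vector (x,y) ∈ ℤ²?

translate: b→-9 (≡15 mod 24), so (12,15,8)→(12,-9,5)
flip: (12,-9,5)→(5,9,12)
translate: b→-1 (≡9 mod 10), so (5,9,12)→(5,-1,8)
reduced (well bottom): (5,-1,8) with a≤c, −a<b≤a
well minimum = a = 5

5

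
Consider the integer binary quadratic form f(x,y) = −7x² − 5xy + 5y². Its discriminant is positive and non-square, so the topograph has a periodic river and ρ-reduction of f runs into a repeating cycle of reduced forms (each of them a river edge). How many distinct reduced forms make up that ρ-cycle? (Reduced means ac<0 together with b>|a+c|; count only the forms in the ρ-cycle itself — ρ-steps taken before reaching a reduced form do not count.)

D = 165, ⌊√D⌋ = 12
descent: ρ → (5,5,-7)  [lands on river]
river: ρ → (-7,9,3)
river: ρ → (3,9,-7)
river: ρ → (-7,5,5)
ρ-cycle length = 4 (tail of 1 descent step not counted)

4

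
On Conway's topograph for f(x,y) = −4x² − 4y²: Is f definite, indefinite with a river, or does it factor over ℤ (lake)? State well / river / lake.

D = b²−4ac = 0² − 4·(-4)·(-4) = -64
D < 0 ⇒ definite ⇒ every region one sign ⇒ single well

well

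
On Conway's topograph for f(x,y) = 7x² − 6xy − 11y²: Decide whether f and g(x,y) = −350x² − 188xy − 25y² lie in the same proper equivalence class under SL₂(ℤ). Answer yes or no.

D₁ = 344, D₂ = 344
river cycle of f (length 10): (-11, 6, 7), (7, 8, -10), (-10, 12, 5), (5, 18, -1), (-1, 18, 5), (5, 12, -10), (-10, 8, 7), (7, 6, -11), (-11, 16, 2), (2, 16, -11)
river cycle of g (length 10): (2, 16, -11), (-11, 6, 7), (7, 8, -10), (-10, 12, 5), (5, 18, -1), (-1, 18, 5), (5, 12, -10), (-10, 8, 7), (7, 6, -11), (-11, 16, 2)
cycles coincide ⇒ equivalent

yes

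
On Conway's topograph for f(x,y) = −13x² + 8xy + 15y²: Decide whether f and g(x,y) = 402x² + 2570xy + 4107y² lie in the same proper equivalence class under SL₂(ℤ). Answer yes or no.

D₁ = 844, D₂ = 844
river cycle of f (length 26): (15, 22, -6), (-6, 26, 7), (7, 16, -21), (-21, 26, 2), (2, 26, -21), (-21, 16, 7), (7, 26, -6), (-6, 22, 15), (15, 8, -13), (-13, 18, 10), … (16 more)
river cycle of g (length 26): (15, 22, -6), (-6, 26, 7), (7, 16, -21), (-21, 26, 2), (2, 26, -21), (-21, 16, 7), (7, 26, -6), (-6, 22, 15), (15, 8, -13), (-13, 18, 10), … (16 more)
cycles coincide ⇒ equivalent

yes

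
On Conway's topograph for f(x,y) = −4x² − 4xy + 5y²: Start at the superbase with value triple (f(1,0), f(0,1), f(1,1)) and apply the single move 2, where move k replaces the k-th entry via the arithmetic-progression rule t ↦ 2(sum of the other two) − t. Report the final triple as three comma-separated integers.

start (-4,5,-3) = (f(1,0),f(0,1),f(1,1))
replace slot 2: 2·((-4)+(-3)) − 5 = -19 → (-4,-19,-3)

-4,-19,-3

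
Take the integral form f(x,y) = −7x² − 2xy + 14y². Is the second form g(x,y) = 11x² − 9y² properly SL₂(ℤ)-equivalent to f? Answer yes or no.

D₁ = 396, D₂ = 396
river cycle of f (length 4): (-7, 12, 9), (9, 6, -10), (-10, 14, 5), (5, 16, -7)
river cycle of g (length 2): (-9, 18, 2), (2, 18, -9)
cycles differ ⇒ inequivalent

no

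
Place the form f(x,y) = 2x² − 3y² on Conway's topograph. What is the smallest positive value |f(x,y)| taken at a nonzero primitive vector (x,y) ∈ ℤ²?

descent: ρ → (-3,0,2)
descent: ρ → (2,4,-1)  [lands on river]
river: ρ → (-1,4,2)
closes: descent 2, river 2
min |a| on river = 1

1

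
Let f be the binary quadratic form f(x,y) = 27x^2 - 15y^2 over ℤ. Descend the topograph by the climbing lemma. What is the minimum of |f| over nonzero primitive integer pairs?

descent: ρ → (-15,30,12)  [lands on river]
river: ρ → (12,18,-27)
river: ρ → (-27,36,3)
river: ρ → (3,36,-27)
river: ρ → (-27,18,12)
river: ρ → (12,30,-15)
closes: descent 1, river 6
min |a| on river = 3

3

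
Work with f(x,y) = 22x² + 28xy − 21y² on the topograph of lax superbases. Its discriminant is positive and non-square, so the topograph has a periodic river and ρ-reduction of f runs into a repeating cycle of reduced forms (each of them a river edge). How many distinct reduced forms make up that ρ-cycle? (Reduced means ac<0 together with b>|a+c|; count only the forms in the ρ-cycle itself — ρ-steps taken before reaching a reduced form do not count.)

D = 2632, ⌊√D⌋ = 51
river: ρ → (-21,14,29)
river: ρ → (29,44,-6)
river: ρ → (-6,40,43)
river: ρ → (43,46,-3)
river: ρ → (-3,50,11)
river: ρ → (11,38,-27)
river: ρ → (-27,16,22)
river: ρ → (22,28,-21)
ρ-cycle length = 8 (tail of 0 descent steps not counted)

8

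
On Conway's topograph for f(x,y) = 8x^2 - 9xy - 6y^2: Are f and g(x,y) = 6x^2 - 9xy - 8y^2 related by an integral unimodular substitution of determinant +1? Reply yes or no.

D₁ = 273, D₂ = 273
river cycle of f (length 8): (-6, 9, 8), (8, 7, -7), (-7, 7, 8), (8, 9, -6), (-6, 15, 2), (2, 13, -13), (-13, 13, 2), (2, 15, -6)
river cycle of g (length 8): (-8, 9, 6), (6, 15, -2), (-2, 13, 13), (13, 13, -2), (-2, 15, 6), (6, 9, -8), (-8, 7, 7), (7, 7, -8)
cycles differ ⇒ inequivalent

no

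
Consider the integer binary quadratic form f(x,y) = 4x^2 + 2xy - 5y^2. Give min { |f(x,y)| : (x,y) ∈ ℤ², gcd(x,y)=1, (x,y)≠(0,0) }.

river: ρ → (-5,8,1)
river: ρ → (1,8,-5)
river: ρ → (-5,2,4)
river: ρ → (4,6,-3)
river: ρ → (-3,6,4)
river: ρ → (4,2,-5)
closes: descent 0, river 6
min |a| on river = 1

1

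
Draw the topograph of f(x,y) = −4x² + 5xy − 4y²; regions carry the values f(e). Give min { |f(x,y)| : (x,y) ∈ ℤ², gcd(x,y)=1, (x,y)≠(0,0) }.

translate: b→3 (≡-5 mod 8), so (4,-5,4)→(4,3,3)
flip: (4,3,3)→(3,-3,4)
translate: b→3 (≡-3 mod 6), so (3,-3,4)→(3,3,4)
reduced (well bottom): (3,3,4) with a≤c, −a<b≤a
well minimum |f| = |-3| = 3 (negative-definite)

3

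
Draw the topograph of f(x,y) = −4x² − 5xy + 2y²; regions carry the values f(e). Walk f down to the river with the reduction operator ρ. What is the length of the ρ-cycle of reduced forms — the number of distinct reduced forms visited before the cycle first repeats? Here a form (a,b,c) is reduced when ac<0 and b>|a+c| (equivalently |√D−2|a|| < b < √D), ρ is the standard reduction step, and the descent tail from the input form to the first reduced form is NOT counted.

D = 57, ⌊√D⌋ = 7
descent: ρ → (2,5,-4)  [lands on river]
river: ρ → (-4,3,3)
river: ρ → (3,3,-4)
river: ρ → (-4,5,2)
river: ρ → (2,7,-1)
river: ρ → (-1,7,2)
ρ-cycle length = 6 (tail of 1 descent step not counted)

6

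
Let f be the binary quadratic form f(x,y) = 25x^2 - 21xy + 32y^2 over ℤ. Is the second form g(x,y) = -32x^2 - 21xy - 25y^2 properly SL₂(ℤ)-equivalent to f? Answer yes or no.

D₁ = -2759, D₂ = -2759
f: reduced (well bottom): (25,-21,32) with a≤c, −a<b≤a
g is negative-definite; reduce −g:
−g: flip: (32,21,25)→(25,-21,32)
−g: reduced (well bottom): (25,-21,32) with a≤c, −a<b≤a
flip sign back: reduced form of g is (-25,21,-32)
reduced forms (25, -21, 32) vs (-25, 21, -32) ⇒ inequivalent

no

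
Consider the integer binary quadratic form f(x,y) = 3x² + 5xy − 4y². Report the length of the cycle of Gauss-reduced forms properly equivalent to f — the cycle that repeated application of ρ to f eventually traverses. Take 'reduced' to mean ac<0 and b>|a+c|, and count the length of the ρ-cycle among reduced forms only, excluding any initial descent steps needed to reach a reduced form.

D = 73, ⌊√D⌋ = 8
river: ρ → (-4,3,4)
river: ρ → (4,5,-3)
river: ρ → (-3,7,2)
river: ρ → (2,5,-6)
river: ρ → (-6,7,1)
river: ρ → (1,7,-6)
river: ρ → (-6,5,2)
river: ρ → (2,7,-3)
river: ρ → (-3,5,4)
river: ρ → (4,3,-4)
river: ρ → (-4,5,3)
river: ρ → (3,7,-2)
river: ρ → (-2,5,6)
river: ρ → (6,7,-1)
river: ρ → (-1,7,6)
river: ρ → (6,5,-2)
river: ρ → (-2,7,3)
river: ρ → (3,5,-4)
ρ-cycle length = 18 (tail of 0 descent steps not counted)

18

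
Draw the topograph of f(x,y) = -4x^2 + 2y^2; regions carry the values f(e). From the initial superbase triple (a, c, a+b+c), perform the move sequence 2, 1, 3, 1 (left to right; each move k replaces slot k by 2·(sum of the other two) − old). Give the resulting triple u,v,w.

start (-4,2,-2) = (f(1,0),f(0,1),f(1,1))
replace slot 2: 2·((-4)+(-2)) − 2 = -14 → (-4,-14,-2)
replace slot 1: 2·((-14)+(-2)) − (-4) = -28 → (-28,-14,-2)
replace slot 3: 2·((-28)+(-14)) − (-2) = -82 → (-28,-14,-82)
replace slot 1: 2·((-14)+(-82)) − (-28) = -164 → (-164,-14,-82)

-164,-14,-82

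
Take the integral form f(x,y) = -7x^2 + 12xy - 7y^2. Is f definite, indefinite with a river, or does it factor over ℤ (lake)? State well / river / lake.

D = b²−4ac = 12² − 4·(-7)·(-7) = -52
D < 0 ⇒ definite ⇒ every region one sign ⇒ single well

well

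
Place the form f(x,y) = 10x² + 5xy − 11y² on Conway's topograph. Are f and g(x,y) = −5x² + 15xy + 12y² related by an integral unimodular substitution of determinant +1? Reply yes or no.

D₁ = 465, D₂ = 465
river cycle of f (length 10): (-11, 17, 4), (4, 15, -15), (-15, 15, 4), (4, 17, -11), (-11, 5, 10), (10, 15, -6), (-6, 21, 1), (1, 21, -6), (-6, 15, 10), (10, 5, -11)
river cycle of g (length 10): (12, 9, -8), (-8, 7, 13), (13, 19, -2), (-2, 21, 3), (3, 21, -2), (-2, 19, 13), (13, 7, -8), (-8, 9, 12), (12, 15, -5), (-5, 15, 12)
cycles differ ⇒ inequivalent

no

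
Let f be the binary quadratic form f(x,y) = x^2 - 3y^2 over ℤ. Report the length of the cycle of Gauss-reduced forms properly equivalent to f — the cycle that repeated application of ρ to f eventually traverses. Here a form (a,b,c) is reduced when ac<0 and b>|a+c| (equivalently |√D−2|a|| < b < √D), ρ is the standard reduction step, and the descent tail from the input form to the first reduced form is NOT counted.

D = 12, ⌊√D⌋ = 3
descent: ρ → (-3,0,1)
descent: ρ → (1,2,-2)  [lands on river]
river: ρ → (-2,2,1)
ρ-cycle length = 2 (tail of 2 descent steps not counted)

2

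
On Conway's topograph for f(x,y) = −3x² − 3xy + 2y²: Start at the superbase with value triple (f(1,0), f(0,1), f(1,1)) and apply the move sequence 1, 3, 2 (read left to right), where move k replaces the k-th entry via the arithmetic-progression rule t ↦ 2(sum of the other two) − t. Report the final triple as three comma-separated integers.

start (-3,2,-4) = (f(1,0),f(0,1),f(1,1))
replace slot 1: 2·(2+(-4)) − (-3) = -1 → (-1,2,-4)
replace slot 3: 2·((-1)+2) − (-4) = 6 → (-1,2,6)
replace slot 2: 2·((-1)+6) − 2 = 8 → (-1,8,6)

-1,8,6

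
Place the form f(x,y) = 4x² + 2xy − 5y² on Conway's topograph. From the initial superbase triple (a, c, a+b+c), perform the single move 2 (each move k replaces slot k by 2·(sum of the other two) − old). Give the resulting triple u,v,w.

start (4,-5,1) = (f(1,0),f(0,1),f(1,1))
replace slot 2: 2·(4+1) − (-5) = 15 → (4,15,1)

4,15,1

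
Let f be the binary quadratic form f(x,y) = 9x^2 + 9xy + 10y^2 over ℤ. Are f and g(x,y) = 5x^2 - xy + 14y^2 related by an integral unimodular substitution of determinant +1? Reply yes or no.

D₁ = -279, D₂ = -279
f: reduced (well bottom): (9,9,10) with a≤c, −a<b≤a
g: reduced (well bottom): (5,-1,14) with a≤c, −a<b≤a
reduced forms (9, 9, 10) vs (5, -1, 14) ⇒ inequivalent

no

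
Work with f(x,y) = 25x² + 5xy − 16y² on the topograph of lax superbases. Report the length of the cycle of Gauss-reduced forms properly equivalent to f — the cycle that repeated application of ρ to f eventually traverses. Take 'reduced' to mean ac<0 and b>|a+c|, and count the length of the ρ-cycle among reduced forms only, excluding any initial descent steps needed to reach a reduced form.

D = 1625, ⌊√D⌋ = 40
descent: ρ → (-16,27,14)  [lands on river]
river: ρ → (14,29,-14)
river: ρ → (-14,27,16)
river: ρ → (16,37,-4)
river: ρ → (-4,35,25)
river: ρ → (25,15,-14)
river: ρ → (-14,13,26)
river: ρ → (26,39,-1)
river: ρ → (-1,39,26)
river: ρ → (26,13,-14)
river: ρ → (-14,15,25)
river: ρ → (25,35,-4)
river: ρ → (-4,37,16)
river: ρ → (16,27,-14)
river: ρ → (-14,29,14)
river: ρ → (14,27,-16)
river: ρ → (-16,37,4)
river: ρ → (4,35,-25)
river: ρ → (-25,15,14)
river: ρ → (14,13,-26)
river: ρ → (-26,39,1)
river: ρ → (1,39,-26)
river: ρ → (-26,13,14)
river: ρ → (14,15,-25)
river: ρ → (-25,35,4)
river: ρ → (4,37,-16)
ρ-cycle length = 26 (tail of 1 descent step not counted)

26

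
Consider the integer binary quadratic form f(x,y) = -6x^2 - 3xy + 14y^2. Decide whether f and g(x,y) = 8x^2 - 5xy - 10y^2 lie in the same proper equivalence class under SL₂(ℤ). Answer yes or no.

D₁ = 345, D₂ = 345
river cycle of f (length 10): (-6, 9, 11), (11, 13, -4), (-4, 11, 14), (14, 17, -1), (-1, 17, 14), (14, 11, -4), (-4, 13, 11), (11, 9, -6), (-6, 15, 5), (5, 15, -6)
river cycle of g (length 10): (-10, 5, 8), (8, 11, -7), (-7, 17, 2), (2, 15, -15), (-15, 15, 2), (2, 17, -7), (-7, 11, 8), (8, 5, -10), (-10, 15, 3), (3, 15, -10)
cycles differ ⇒ inequivalent

no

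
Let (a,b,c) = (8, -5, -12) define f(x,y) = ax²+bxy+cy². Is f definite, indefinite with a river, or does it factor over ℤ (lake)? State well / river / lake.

D = b²−4ac = (-5)² − 4·8·(-12) = 409
D > 0 non-square ⇒ indefinite ⇒ periodic river

river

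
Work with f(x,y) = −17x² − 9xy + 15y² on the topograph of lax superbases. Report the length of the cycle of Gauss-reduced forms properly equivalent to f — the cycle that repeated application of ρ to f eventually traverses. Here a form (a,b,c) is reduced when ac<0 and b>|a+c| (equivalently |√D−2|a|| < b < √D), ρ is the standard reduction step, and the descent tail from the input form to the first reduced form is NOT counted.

D = 1101, ⌊√D⌋ = 33
descent: ρ → (15,9,-17)  [lands on river]
river: ρ → (-17,25,7)
river: ρ → (7,31,-5)
river: ρ → (-5,29,13)
river: ρ → (13,23,-11)
river: ρ → (-11,21,15)
ρ-cycle length = 6 (tail of 1 descent step not counted)

6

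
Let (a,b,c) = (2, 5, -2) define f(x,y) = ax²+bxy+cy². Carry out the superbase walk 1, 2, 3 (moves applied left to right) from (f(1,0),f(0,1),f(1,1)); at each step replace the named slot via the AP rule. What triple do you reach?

start (2,-2,5) = (f(1,0),f(0,1),f(1,1))
replace slot 1: 2·((-2)+5) − 2 = 4 → (4,-2,5)
replace slot 2: 2·(4+5) − (-2) = 20 → (4,20,5)
replace slot 3: 2·(4+20) − 5 = 43 → (4,20,43)

4,20,43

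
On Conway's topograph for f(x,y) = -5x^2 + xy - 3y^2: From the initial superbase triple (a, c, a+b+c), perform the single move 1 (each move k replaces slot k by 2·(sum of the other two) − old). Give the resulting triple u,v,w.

start (-5,-3,-7) = (f(1,0),f(0,1),f(1,1))
replace slot 1: 2·((-3)+(-7)) − (-5) = -15 → (-15,-3,-7)

-15,-3,-7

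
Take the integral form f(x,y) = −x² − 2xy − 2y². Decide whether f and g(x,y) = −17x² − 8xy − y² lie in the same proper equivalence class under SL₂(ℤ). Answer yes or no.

D₁ = -4, D₂ = -4
f is negative-definite; reduce −f:
−f: translate: b→0 (≡2 mod 2), so (1,2,2)→(1,0,1)
−f: reduced (well bottom): (1,0,1) with a≤c, −a<b≤a
flip sign back: reduced form of f is (-1,0,-1)
g is negative-definite; reduce −g:
−g: flip: (17,8,1)→(1,-8,17)
−g: translate: b→0 (≡-8 mod 2), so (1,-8,17)→(1,0,1)
−g: reduced (well bottom): (1,0,1) with a≤c, −a<b≤a
flip sign back: reduced form of g is (-1,0,-1)
reduced forms (-1, 0, -1) vs (-1, 0, -1) ⇒ equivalent

yes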